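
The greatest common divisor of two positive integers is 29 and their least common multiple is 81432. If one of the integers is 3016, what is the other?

783

For two integers, gcd × lcm = product, so the other is (29 × 81432) / 3016 = 2361528 / 3016 = 783.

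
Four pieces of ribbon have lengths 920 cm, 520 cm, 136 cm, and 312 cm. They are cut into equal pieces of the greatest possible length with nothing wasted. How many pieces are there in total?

Piece length = gcd(920, 520, 136, 312).
920 = 2^3 × 5 × 23
520 = 2^3 × 5 × 13
136 = 2^3 × 17
312 = 2^3 × 3 × 13
gcd(920, 520, 136, 312) = 2^3 = 8.
Total pieces = 920/8 + 520/8 + 136/8 + 312/8 = 115 + 65 + 17 + 39 = 236.

236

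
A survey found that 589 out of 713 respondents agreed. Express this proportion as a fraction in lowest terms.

589 = 19 × 31
713 = 23 × 31
gcd(589, 713) = 31.
Divide numerator and denominator by 31: 589/713 = 19/23.

19/23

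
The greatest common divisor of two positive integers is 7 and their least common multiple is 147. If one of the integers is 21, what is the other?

For two integers, gcd × lcm = product, so the other is (7 × 147) / 21 = 1029 / 21 = 49.

49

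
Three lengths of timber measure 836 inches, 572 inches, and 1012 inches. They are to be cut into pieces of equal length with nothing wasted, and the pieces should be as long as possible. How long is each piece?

44 inches

The greatest length dividing all of 836, 572, and 1012 is their gcd.
836 = 2^2 × 11 × 19
572 = 2^2 × 11 × 13
1012 = 2^2 × 11 × 23
gcd(836, 572, 1012) = 2^2 × 11 = 44.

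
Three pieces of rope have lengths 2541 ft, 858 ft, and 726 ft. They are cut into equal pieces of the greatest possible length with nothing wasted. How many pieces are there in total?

125

Piece length = gcd(2541, 858, 726).
2541 = 3 × 7 × 11^2
858 = 2 × 3 × 11 × 13
726 = 2 × 3 × 11^2
gcd(2541, 858, 726) = 3 × 11 = 33.
Total pieces = 2541/33 + 858/33 + 726/33 = 77 + 26 + 22 = 125.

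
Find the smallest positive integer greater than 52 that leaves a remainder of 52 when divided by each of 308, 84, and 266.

N − 52 must be a common multiple of 308, 84, and 266.
308 = 2^2 × 7 × 11
84 = 2^2 × 3 × 7
266 = 2 × 7 × 19
LCM(308, 84, 266) = 2^2 × 3 × 7 × 11 × 19 = 17556.
Smallest N > 52 is LCM + 52 = 17556 + 52 = 17608.

17608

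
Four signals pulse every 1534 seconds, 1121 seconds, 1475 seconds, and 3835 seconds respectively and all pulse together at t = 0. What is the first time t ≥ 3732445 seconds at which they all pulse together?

4371900 seconds

Joint pulses occur at multiples of LCM(1534, 1121, 1475, 3835).
1534 = 2 × 13 × 59
1121 = 19 × 59
1475 = 5^2 × 59
3835 = 5 × 13 × 59
LCM(1534, 1121, 1475, 3835) = 2 × 5^2 × 13 × 19 × 59 = 728650.
Smallest multiple of 728650 that is ≥ 3732445: ⌈3732445/728650⌉ × 728650 = 6 × 728650 = 4371900.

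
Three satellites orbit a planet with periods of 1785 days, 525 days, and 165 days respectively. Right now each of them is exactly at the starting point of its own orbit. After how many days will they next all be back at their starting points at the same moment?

98175 days

We need the least common multiple of the intervals.
1785 = 3 × 5 × 7 × 17
525 = 3 × 5^2 × 7
165 = 3 × 5 × 11
LCM(1785, 525, 165) = 3 × 5^2 × 7 × 11 × 17 = 98175.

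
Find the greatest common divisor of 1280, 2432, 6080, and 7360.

64

1280 = 2^8 × 5
2432 = 2^7 × 19
6080 = 2^6 × 5 × 19
7360 = 2^6 × 5 × 23
gcd(1280, 2432, 6080, 7360) = 2^6 = 64.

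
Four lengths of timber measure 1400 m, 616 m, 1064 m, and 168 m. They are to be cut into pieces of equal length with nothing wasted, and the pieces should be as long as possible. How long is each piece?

Each piece length must divide every original length, so the longest possible is gcd(1400, 616, 1064, 168).
1400 = 2^3 × 5^2 × 7
616 = 2^3 × 7 × 11
1064 = 2^3 × 7 × 19
168 = 2^3 × 3 × 7
gcd(1400, 616, 1064, 168) = 2^3 × 7 = 56.

56 m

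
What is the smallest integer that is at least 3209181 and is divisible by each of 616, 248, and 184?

The integer must be a common multiple of 616, 248, and 184, so a multiple of their LCM.
616 = 2^3 × 7 × 11
248 = 2^3 × 31
184 = 2^3 × 23
LCM(616, 248, 184) = 2^3 × 7 × 11 × 23 × 31 = 439208.
Smallest multiple of 439208 that is ≥ 3209181: ⌈3209181/439208⌉ × 439208 = 8 × 439208 = 3513664.

3513664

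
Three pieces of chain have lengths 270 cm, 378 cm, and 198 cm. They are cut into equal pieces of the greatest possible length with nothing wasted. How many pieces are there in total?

Piece length = gcd(270, 378, 198).
270 = 2 × 3^3 × 5
378 = 2 × 3^3 × 7
198 = 2 × 3^2 × 11
gcd(270, 378, 198) = 2 × 3^2 = 18.
Total pieces = 270/18 + 378/18 + 198/18 = 15 + 21 + 11 = 47.

47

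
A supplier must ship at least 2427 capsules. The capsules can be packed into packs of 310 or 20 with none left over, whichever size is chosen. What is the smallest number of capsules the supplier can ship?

The number of capsules must be a common multiple of 310 and 20, so a multiple of their LCM.
310 = 2 × 5 × 31
20 = 2^2 × 5
LCM(310, 20) = 2^2 × 5 × 31 = 620.
Smallest multiple of 620 that is ≥ 2427: ⌈2427/620⌉ × 620 = 4 × 620 = 2480.

2480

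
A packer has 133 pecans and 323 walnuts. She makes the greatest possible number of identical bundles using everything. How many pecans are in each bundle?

Number of bundles = gcd(133, 323).
133 = 7 × 19
323 = 17 × 19
gcd(133, 323) = 19.
pecans per bundle = 133 / 19 = 7.

7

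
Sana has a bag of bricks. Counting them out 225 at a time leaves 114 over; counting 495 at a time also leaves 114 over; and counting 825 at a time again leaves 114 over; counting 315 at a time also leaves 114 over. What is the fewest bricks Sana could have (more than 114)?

N − 114 must be a common multiple of 225, 495, 825, and 315.
225 = 3^2 × 5^2
495 = 3^2 × 5 × 11
825 = 3 × 5^2 × 11
315 = 3^2 × 5 × 7
LCM(225, 495, 825, 315) = 3^2 × 5^2 × 7 × 11 = 17325.
Smallest N > 114 is LCM + 114 = 17325 + 114 = 17439.

17439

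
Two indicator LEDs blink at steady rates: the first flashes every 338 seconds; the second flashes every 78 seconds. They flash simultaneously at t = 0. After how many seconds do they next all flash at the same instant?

They coincide at every common multiple of the periods; the first is the LCM.
338 = 2 × 13^2
78 = 2 × 3 × 13
LCM(338, 78) = 2 × 3 × 13^2 = 1014.

1014 seconds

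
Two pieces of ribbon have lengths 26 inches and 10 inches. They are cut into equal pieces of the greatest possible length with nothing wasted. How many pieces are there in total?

18

Piece length = gcd(26, 10).
26 = 2 × 13
10 = 2 × 5
gcd(26, 10) = 2.
Total pieces = 26/2 + 10/2 = 13 + 5 = 18.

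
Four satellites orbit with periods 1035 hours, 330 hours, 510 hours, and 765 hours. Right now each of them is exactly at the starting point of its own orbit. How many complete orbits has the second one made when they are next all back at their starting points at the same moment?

1173 orbits

They are all back at their starting positions together after one LCM of the periods.
1035 = 3^2 × 5 × 23
330 = 2 × 3 × 5 × 11
510 = 2 × 3 × 5 × 17
765 = 3^2 × 5 × 17
LCM(1035, 330, 510, 765) = 2 × 3^2 × 5 × 11 × 17 × 23 = 387090.
Orbits for period 330: 387090 / 330 = 1173.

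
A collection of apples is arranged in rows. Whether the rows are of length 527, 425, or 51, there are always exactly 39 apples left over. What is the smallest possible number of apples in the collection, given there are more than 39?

39564

N − 39 must be a common multiple of 527, 425, and 51.
527 = 17 × 31
425 = 5^2 × 17
51 = 3 × 17
LCM(527, 425, 51) = 3 × 5^2 × 17 × 31 = 39525.
Smallest N > 39 is LCM + 39 = 39525 + 39 = 39564.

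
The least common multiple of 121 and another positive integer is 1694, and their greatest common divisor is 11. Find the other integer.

gcd × lcm = product of the two integers, so the other integer is (11 × 1694) / 121 = 154.

154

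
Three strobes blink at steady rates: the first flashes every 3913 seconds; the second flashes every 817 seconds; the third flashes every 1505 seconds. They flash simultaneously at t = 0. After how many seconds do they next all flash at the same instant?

371735 seconds

They coincide at every common multiple of the periods; the first is the LCM.
3913 = 7 × 13 × 43
817 = 19 × 43
1505 = 5 × 7 × 43
LCM(3913, 817, 1505) = 5 × 7 × 13 × 19 × 43 = 371735.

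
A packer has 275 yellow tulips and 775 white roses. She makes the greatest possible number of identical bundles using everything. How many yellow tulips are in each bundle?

11

Number of bundles = gcd(275, 775).
275 = 5^2 × 11
775 = 5^2 × 31
gcd(275, 775) = 5^2 = 25.
yellow tulips per bundle = 275 / 25 = 11.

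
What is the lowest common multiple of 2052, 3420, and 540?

10260

2052 = 2^2 × 3^3 × 19
3420 = 2^2 × 3^2 × 5 × 19
540 = 2^2 × 3^3 × 5
LCM(2052, 3420, 540) = 2^2 × 3^3 × 5 × 19 = 10260.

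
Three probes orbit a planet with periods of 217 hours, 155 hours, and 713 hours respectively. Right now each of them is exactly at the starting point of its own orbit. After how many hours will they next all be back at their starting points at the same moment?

We need the least common multiple of the intervals.
217 = 7 × 31
155 = 5 × 31
713 = 23 × 31
LCM(217, 155, 713) = 5 × 7 × 23 × 31 = 24955.

24955 hours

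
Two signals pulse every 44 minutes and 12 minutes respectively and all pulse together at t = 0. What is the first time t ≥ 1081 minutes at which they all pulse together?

1188 minutes

Joint pulses occur at multiples of LCM(44, 12).
44 = 2^2 × 11
12 = 2^2 × 3
LCM(44, 12) = 2^2 × 3 × 11 = 132.
Smallest multiple of 132 that is ≥ 1081: ⌈1081/132⌉ × 132 = 9 × 132 = 1188.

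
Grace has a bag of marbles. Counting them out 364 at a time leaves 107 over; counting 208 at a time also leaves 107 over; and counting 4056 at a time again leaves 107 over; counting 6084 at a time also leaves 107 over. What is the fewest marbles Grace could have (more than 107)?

N − 107 must be a common multiple of 364, 208, 4056, and 6084.
364 = 2^2 × 7 × 13
208 = 2^4 × 13
4056 = 2^3 × 3 × 13^2
6084 = 2^2 × 3^2 × 13^2
LCM(364, 208, 4056, 6084) = 2^4 × 3^2 × 7 × 13^2 = 170352.
Smallest N > 107 is LCM + 107 = 170352 + 107 = 170459.

170459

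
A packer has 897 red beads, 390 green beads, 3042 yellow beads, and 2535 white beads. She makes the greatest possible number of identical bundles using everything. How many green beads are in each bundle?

10

Number of bundles = gcd(897, 390, 3042, 2535).
897 = 3 × 13 × 23
390 = 2 × 3 × 5 × 13
3042 = 2 × 3^2 × 13^2
2535 = 3 × 5 × 13^2
gcd(897, 390, 3042, 2535) = 3 × 13 = 39.
green beads per bundle = 390 / 39 = 10.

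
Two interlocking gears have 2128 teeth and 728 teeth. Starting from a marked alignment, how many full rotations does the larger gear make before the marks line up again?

13 rotations

All finish a whole number of cycles simultaneously at t = LCM of the periods.
2128 = 2^4 × 7 × 19
728 = 2^3 × 7 × 13
LCM(2128, 728) = 2^4 × 7 × 13 × 19 = 27664.
Rotations for period 2128: 27664 / 2128 = 13.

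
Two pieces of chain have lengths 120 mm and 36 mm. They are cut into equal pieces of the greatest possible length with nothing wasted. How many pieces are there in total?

13

Piece length = gcd(120, 36).
120 = 2^3 × 3 × 5
36 = 2^2 × 3^2
gcd(120, 36) = 2^2 × 3 = 12.
Total pieces = 120/12 + 36/12 = 10 + 3 = 13.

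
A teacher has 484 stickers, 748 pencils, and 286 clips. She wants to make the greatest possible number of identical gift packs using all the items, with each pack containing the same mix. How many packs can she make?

The pack count must divide each quantity, so the greatest is gcd(484, 748, 286).
484 = 2^2 × 11^2
748 = 2^2 × 11 × 17
286 = 2 × 11 × 13
gcd(484, 748, 286) = 2 × 11 = 22.

22 packs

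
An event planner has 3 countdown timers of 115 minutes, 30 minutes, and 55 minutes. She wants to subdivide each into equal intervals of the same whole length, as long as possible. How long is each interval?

5 minutes

The interval must divide each timer length; the longest such is the gcd.
115 = 5 × 23
30 = 2 × 3 × 5
55 = 5 × 11
gcd(115, 30, 55) = 5.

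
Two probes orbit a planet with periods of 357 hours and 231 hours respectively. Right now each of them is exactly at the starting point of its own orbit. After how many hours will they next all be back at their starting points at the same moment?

They coincide at every common multiple of the periods; the first is the LCM.
357 = 3 × 7 × 17
231 = 3 × 7 × 11
LCM(357, 231) = 3 × 7 × 11 × 17 = 3927.

3927 hours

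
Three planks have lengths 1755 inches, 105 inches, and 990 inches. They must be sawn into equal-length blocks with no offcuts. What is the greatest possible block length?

The block length must divide every plank, so the greatest is gcd(1755, 105, 990).
1755 = 3^3 × 5 × 13
105 = 3 × 5 × 7
990 = 2 × 3^2 × 5 × 11
gcd(1755, 105, 990) = 3 × 5 = 15.

15 inches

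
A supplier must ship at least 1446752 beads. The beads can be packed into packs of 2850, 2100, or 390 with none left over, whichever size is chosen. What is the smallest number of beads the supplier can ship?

The number of beads must be a common multiple of 2850, 2100, and 390, so a multiple of their LCM.
2850 = 2 × 3 × 5^2 × 19
2100 = 2^2 × 3 × 5^2 × 7
390 = 2 × 3 × 5 × 13
LCM(2850, 2100, 390) = 2^2 × 3 × 5^2 × 7 × 13 × 19 = 518700.
Smallest multiple of 518700 that is ≥ 1446752: ⌈1446752/518700⌉ × 518700 = 3 × 518700 = 1556100.

1556100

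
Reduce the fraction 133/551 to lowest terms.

7/29

133 = 7 × 19
551 = 19 × 29
gcd(133, 551) = 19.
Divide numerator and denominator by 19: 133/551 = 7/29.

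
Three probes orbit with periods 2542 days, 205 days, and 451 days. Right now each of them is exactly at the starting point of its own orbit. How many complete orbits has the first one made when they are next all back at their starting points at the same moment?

The first common completion time is the LCM of the periods.
2542 = 2 × 31 × 41
205 = 5 × 41
451 = 11 × 41
LCM(2542, 205, 451) = 2 × 5 × 11 × 31 × 41 = 139810.
Orbits for period 2542: 139810 / 2542 = 55.

55 orbits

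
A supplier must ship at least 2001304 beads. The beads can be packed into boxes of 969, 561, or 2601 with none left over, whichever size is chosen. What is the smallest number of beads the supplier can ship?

The number of beads must be a common multiple of 969, 561, and 2601, so a multiple of their LCM.
969 = 3 × 17 × 19
561 = 3 × 11 × 17
2601 = 3^2 × 17^2
LCM(969, 561, 2601) = 3^2 × 11 × 17^2 × 19 = 543609.
Smallest multiple of 543609 that is ≥ 2001304: ⌈2001304/543609⌉ × 543609 = 4 × 543609 = 2174436.

2174436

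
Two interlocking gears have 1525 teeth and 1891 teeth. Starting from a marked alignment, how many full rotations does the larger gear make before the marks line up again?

25 rotations

All finish a whole number of cycles simultaneously at t = LCM of the periods.
1525 = 5^2 × 61
1891 = 31 × 61
LCM(1525, 1891) = 5^2 × 31 × 61 = 47275.
Rotations for period 1891: 47275 / 1891 = 25.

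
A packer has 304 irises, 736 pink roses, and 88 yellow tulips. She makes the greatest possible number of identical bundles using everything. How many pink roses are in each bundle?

Number of bundles = gcd(304, 736, 88).
304 = 2^4 × 19
736 = 2^5 × 23
88 = 2^3 × 11
gcd(304, 736, 88) = 2^3 = 8.
pink roses per bundle = 736 / 8 = 92.

92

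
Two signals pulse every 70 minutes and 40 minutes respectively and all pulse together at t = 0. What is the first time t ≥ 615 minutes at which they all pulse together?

Joint pulses occur at multiples of LCM(70, 40).
70 = 2 × 5 × 7
40 = 2^3 × 5
LCM(70, 40) = 2^3 × 5 × 7 = 280.
Smallest multiple of 280 that is ≥ 615: ⌈615/280⌉ × 280 = 3 × 280 = 840.

840 minutes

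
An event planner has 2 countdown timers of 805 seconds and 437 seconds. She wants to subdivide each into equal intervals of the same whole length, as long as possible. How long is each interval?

The interval must divide each timer length; the longest such is the gcd.
805 = 5 × 7 × 23
437 = 19 × 23
gcd(805, 437) = 23.

23 seconds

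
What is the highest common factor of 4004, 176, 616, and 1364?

44

4004 = 2^2 × 7 × 11 × 13
176 = 2^4 × 11
616 = 2^3 × 7 × 11
1364 = 2^2 × 11 × 31
gcd(4004, 176, 616, 1364) = 2^2 × 11 = 44.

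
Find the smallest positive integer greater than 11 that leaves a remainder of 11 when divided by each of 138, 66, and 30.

N − 11 must be a common multiple of 138, 66, and 30.
138 = 2 × 3 × 23
66 = 2 × 3 × 11
30 = 2 × 3 × 5
LCM(138, 66, 30) = 2 × 3 × 5 × 11 × 23 = 7590.
Smallest N > 11 is LCM + 11 = 7590 + 11 = 7601.

7601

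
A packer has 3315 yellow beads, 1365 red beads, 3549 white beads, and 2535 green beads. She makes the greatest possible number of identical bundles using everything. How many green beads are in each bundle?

Number of bundles = gcd(3315, 1365, 3549, 2535).
3315 = 3 × 5 × 13 × 17
1365 = 3 × 5 × 7 × 13
3549 = 3 × 7 × 13^2
2535 = 3 × 5 × 13^2
gcd(3315, 1365, 3549, 2535) = 3 × 13 = 39.
green beads per bundle = 2535 / 39 = 65.

65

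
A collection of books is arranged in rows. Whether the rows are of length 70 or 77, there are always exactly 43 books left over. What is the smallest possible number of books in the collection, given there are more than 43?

813

N − 43 must be a common multiple of 70 and 77.
70 = 2 × 5 × 7
77 = 7 × 11
LCM(70, 77) = 2 × 5 × 7 × 11 = 770.
Smallest N > 43 is LCM + 43 = 770 + 43 = 813.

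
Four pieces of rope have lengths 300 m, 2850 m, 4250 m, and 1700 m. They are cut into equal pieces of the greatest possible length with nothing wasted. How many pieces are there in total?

Piece length = gcd(300, 2850, 4250, 1700).
300 = 2^2 × 3 × 5^2
2850 = 2 × 3 × 5^2 × 19
4250 = 2 × 5^3 × 17
1700 = 2^2 × 5^2 × 17
gcd(300, 2850, 4250, 1700) = 2 × 5^2 = 50.
Total pieces = 300/50 + 2850/50 + 4250/50 + 1700/50 = 6 + 57 + 85 + 34 = 182.

182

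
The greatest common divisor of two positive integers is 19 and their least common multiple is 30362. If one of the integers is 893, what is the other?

For two integers, gcd × lcm = product, so the other is (19 × 30362) / 893 = 576878 / 893 = 646.

646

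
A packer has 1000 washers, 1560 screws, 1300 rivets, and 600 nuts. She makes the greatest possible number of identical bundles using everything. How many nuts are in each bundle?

30

Number of bundles = gcd(1000, 1560, 1300, 600).
1000 = 2^3 × 5^3
1560 = 2^3 × 3 × 5 × 13
1300 = 2^2 × 5^2 × 13
600 = 2^3 × 3 × 5^2
gcd(1000, 1560, 1300, 600) = 2^2 × 5 = 20.
nuts per bundle = 600 / 20 = 30.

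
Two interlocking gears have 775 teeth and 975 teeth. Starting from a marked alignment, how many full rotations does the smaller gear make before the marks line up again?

39 rotations

They are all back at their starting positions together after one LCM of the periods.
775 = 5^2 × 31
975 = 3 × 5^2 × 13
LCM(775, 975) = 3 × 5^2 × 13 × 31 = 30225.
Rotations for period 775: 30225 / 775 = 39.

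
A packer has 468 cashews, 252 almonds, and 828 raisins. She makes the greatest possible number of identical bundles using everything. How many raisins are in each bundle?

Number of bundles = gcd(468, 252, 828).
468 = 2^2 × 3^2 × 13
252 = 2^2 × 3^2 × 7
828 = 2^2 × 3^2 × 23
gcd(468, 252, 828) = 2^2 × 3^2 = 36.
raisins per bundle = 828 / 36 = 23.

23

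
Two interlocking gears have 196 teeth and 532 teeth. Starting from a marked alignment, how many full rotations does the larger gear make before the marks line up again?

7 rotations

The first common completion time is the LCM of the periods.
196 = 2^2 × 7^2
532 = 2^2 × 7 × 19
LCM(196, 532) = 2^2 × 7^2 × 19 = 3724.
Rotations for period 532: 3724 / 532 = 7.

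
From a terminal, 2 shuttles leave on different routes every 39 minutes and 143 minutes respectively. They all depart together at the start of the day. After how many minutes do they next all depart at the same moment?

429 minutes

We need the least common multiple of the intervals.
39 = 3 × 13
143 = 11 × 13
LCM(39, 143) = 3 × 11 × 13 = 429.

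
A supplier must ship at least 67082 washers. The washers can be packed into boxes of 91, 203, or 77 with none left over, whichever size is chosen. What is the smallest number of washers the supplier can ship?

The number of washers must be a common multiple of 91, 203, and 77, so a multiple of their LCM.
91 = 7 × 13
203 = 7 × 29
77 = 7 × 11
LCM(91, 203, 77) = 7 × 11 × 13 × 29 = 29029.
Smallest multiple of 29029 that is ≥ 67082: ⌈67082/29029⌉ × 29029 = 3 × 29029 = 87087.

87087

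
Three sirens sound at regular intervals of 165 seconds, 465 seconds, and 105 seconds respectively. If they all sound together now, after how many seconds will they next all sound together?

35805 seconds

They coincide at every common multiple of the periods; the first is the LCM.
165 = 3 × 5 × 11
465 = 3 × 5 × 31
105 = 3 × 5 × 7
LCM(165, 465, 105) = 3 × 5 × 7 × 11 × 31 = 35805.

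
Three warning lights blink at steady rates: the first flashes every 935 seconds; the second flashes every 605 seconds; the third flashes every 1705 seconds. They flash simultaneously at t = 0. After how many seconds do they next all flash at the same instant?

They coincide at every common multiple of the periods; the first is the LCM.
935 = 5 × 11 × 17
605 = 5 × 11^2
1705 = 5 × 11 × 31
LCM(935, 605, 1705) = 5 × 11^2 × 17 × 31 = 318835.

318835 seconds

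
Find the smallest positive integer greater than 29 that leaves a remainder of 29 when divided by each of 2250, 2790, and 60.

139529

N − 29 must be a common multiple of 2250, 2790, and 60.
2250 = 2 × 3^2 × 5^3
2790 = 2 × 3^2 × 5 × 31
60 = 2^2 × 3 × 5
LCM(2250, 2790, 60) = 2^2 × 3^2 × 5^3 × 31 = 139500.
Smallest N > 29 is LCM + 29 = 139500 + 29 = 139529.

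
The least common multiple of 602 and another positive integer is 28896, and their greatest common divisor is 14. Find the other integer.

672

gcd × lcm = product of the two integers, so the other integer is (14 × 28896) / 602 = 672.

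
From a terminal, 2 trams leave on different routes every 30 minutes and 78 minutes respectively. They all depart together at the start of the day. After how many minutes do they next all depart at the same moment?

They coincide at every common multiple of the periods; the first is the LCM.
30 = 2 × 3 × 5
78 = 2 × 3 × 13
LCM(30, 78) = 2 × 3 × 5 × 13 = 390.

390 minutes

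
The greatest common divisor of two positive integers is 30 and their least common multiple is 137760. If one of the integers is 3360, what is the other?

1230

For two integers, gcd × lcm = product, so the other is (30 × 137760) / 3360 = 4132800 / 3360 = 1230.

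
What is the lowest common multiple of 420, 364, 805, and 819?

420 = 2^2 × 3 × 5 × 7
364 = 2^2 × 7 × 13
805 = 5 × 7 × 23
819 = 3^2 × 7 × 13
LCM(420, 364, 805, 819) = 2^2 × 3^2 × 5 × 7 × 13 × 23 = 376740.

376740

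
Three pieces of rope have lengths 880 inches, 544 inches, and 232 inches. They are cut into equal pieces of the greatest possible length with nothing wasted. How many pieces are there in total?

Piece length = gcd(880, 544, 232).
880 = 2^4 × 5 × 11
544 = 2^5 × 17
232 = 2^3 × 29
gcd(880, 544, 232) = 2^3 = 8.
Total pieces = 880/8 + 544/8 + 232/8 = 110 + 68 + 29 = 207.

207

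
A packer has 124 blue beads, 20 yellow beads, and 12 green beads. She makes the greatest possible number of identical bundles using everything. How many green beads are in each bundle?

Number of bundles = gcd(124, 20, 12).
124 = 2^2 × 31
20 = 2^2 × 5
12 = 2^2 × 3
gcd(124, 20, 12) = 2^2 = 4.
green beads per bundle = 12 / 4 = 3.

3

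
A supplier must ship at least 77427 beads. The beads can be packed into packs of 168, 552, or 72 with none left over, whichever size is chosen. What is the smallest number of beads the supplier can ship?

The number of beads must be a common multiple of 168, 552, and 72, so a multiple of their LCM.
168 = 2^3 × 3 × 7
552 = 2^3 × 3 × 23
72 = 2^3 × 3^2
LCM(168, 552, 72) = 2^3 × 3^2 × 7 × 23 = 11592.
Smallest multiple of 11592 that is ≥ 77427: ⌈77427/11592⌉ × 11592 = 7 × 11592 = 81144.

81144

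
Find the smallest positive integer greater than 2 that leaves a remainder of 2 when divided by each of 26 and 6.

80

N − 2 must be a common multiple of 26 and 6.
26 = 2 × 13
6 = 2 × 3
LCM(26, 6) = 2 × 3 × 13 = 78.
Smallest N > 2 is LCM + 2 = 78 + 2 = 80.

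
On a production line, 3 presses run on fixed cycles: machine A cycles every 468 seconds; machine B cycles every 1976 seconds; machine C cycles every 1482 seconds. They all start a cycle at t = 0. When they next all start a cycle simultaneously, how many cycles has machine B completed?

9 cycles

The first common completion time is the LCM of the periods.
468 = 2^2 × 3^2 × 13
1976 = 2^3 × 13 × 19
1482 = 2 × 3 × 13 × 19
LCM(468, 1976, 1482) = 2^3 × 3^2 × 13 × 19 = 17784.
Cycles for period 1976: 17784 / 1976 = 9.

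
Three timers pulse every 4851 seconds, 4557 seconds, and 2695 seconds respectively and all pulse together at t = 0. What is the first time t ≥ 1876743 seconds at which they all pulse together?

Joint pulses occur at multiples of LCM(4851, 4557, 2695).
4851 = 3^2 × 7^2 × 11
4557 = 3 × 7^2 × 31
2695 = 5 × 7^2 × 11
LCM(4851, 4557, 2695) = 3^2 × 5 × 7^2 × 11 × 31 = 751905.
Smallest multiple of 751905 that is ≥ 1876743: ⌈1876743/751905⌉ × 751905 = 3 × 751905 = 2255715.

2255715 seconds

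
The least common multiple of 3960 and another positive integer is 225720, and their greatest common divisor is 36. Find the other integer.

gcd × lcm = product of the two integers, so the other integer is (36 × 225720) / 3960 = 2052.

2052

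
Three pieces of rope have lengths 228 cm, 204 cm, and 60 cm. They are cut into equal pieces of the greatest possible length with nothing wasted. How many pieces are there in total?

Piece length = gcd(228, 204, 60).
228 = 2^2 × 3 × 19
204 = 2^2 × 3 × 17
60 = 2^2 × 3 × 5
gcd(228, 204, 60) = 2^2 × 3 = 12.
Total pieces = 228/12 + 204/12 + 60/12 = 19 + 17 + 5 = 41.

41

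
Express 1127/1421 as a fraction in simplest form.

1127 = 7^2 × 23
1421 = 7^2 × 29
gcd(1127, 1421) = 7^2 = 49.
Divide numerator and denominator by 49: 1127/1421 = 23/29.

23/29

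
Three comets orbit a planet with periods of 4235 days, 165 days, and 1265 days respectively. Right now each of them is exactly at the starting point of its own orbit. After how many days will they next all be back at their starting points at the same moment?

292215 days

We need the least common multiple of the intervals.
4235 = 5 × 7 × 11^2
165 = 3 × 5 × 11
1265 = 5 × 11 × 23
LCM(4235, 165, 1265) = 3 × 5 × 7 × 11^2 × 23 = 292215.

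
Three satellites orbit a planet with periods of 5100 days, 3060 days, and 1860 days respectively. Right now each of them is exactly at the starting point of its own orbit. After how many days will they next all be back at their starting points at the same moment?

474300 days

The first simultaneous occurrence is after LCM of the individual periods.
5100 = 2^2 × 3 × 5^2 × 17
3060 = 2^2 × 3^2 × 5 × 17
1860 = 2^2 × 3 × 5 × 31
LCM(5100, 3060, 1860) = 2^2 × 3^2 × 5^2 × 17 × 31 = 474300.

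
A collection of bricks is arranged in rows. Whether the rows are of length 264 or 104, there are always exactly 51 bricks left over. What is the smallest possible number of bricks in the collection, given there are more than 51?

3483

N − 51 must be a common multiple of 264 and 104.
264 = 2^3 × 3 × 11
104 = 2^3 × 13
LCM(264, 104) = 2^3 × 3 × 11 × 13 = 3432.
Smallest N > 51 is LCM + 51 = 3432 + 51 = 3483.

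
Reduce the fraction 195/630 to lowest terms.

13/42

195 = 3 × 5 × 13
630 = 2 × 3^2 × 5 × 7
gcd(195, 630) = 3 × 5 = 15.
Divide numerator and denominator by 15: 195/630 = 13/42.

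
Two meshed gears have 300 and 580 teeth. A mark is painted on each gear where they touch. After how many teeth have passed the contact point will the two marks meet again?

The first simultaneous occurrence is after LCM of the individual periods.
300 = 2^2 × 3 × 5^2
580 = 2^2 × 5 × 29
LCM(300, 580) = 2^2 × 3 × 5^2 × 29 = 8700.

8700 teeth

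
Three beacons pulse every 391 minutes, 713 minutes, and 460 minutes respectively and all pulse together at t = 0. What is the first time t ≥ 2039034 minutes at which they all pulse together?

Joint pulses occur at multiples of LCM(391, 713, 460).
391 = 17 × 23
713 = 23 × 31
460 = 2^2 × 5 × 23
LCM(391, 713, 460) = 2^2 × 5 × 17 × 23 × 31 = 242420.
Smallest multiple of 242420 that is ≥ 2039034: ⌈2039034/242420⌉ × 242420 = 9 × 242420 = 2181780.

2181780 minutes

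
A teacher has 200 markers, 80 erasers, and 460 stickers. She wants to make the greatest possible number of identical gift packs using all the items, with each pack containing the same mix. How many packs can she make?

20 packs

The pack count must divide each quantity, so the greatest is gcd(200, 80, 460).
200 = 2^3 × 5^2
80 = 2^4 × 5
460 = 2^2 × 5 × 23
gcd(200, 80, 460) = 2^2 × 5 = 20.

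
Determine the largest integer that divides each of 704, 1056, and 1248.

704 = 2^6 × 11
1056 = 2^5 × 3 × 11
1248 = 2^5 × 3 × 13
gcd(704, 1056, 1248) = 2^5 = 32.

32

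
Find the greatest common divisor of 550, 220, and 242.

22

550 = 2 × 5^2 × 11
220 = 2^2 × 5 × 11
242 = 2 × 11^2
gcd(550, 220, 242) = 2 × 11 = 22.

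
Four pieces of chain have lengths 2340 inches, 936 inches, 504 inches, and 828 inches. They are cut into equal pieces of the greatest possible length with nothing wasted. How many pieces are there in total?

128

Piece length = gcd(2340, 936, 504, 828).
2340 = 2^2 × 3^2 × 5 × 13
936 = 2^3 × 3^2 × 13
504 = 2^3 × 3^2 × 7
828 = 2^2 × 3^2 × 23
gcd(2340, 936, 504, 828) = 2^2 × 3^2 = 36.
Total pieces = 2340/36 + 936/36 + 504/36 + 828/36 = 65 + 26 + 14 + 23 = 128.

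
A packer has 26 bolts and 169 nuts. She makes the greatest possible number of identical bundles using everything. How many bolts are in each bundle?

2

Number of bundles = gcd(26, 169).
26 = 2 × 13
169 = 13^2
gcd(26, 169) = 13.
bolts per bundle = 26 / 13 = 2.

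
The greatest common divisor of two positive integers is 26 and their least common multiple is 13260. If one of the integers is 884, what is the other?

For two integers, gcd × lcm = product, so the other is (26 × 13260) / 884 = 344760 / 884 = 390.

390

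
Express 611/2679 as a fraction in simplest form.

13/57

611 = 13 × 47
2679 = 3 × 19 × 47
gcd(611, 2679) = 47.
Divide numerator and denominator by 47: 611/2679 = 13/57.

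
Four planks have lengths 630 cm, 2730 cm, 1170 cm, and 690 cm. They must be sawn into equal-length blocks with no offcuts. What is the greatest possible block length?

30 cm

This is the greatest common divisor of 630, 2730, 1170, and 690.
630 = 2 × 3^2 × 5 × 7
2730 = 2 × 3 × 5 × 7 × 13
1170 = 2 × 3^2 × 5 × 13
690 = 2 × 3 × 5 × 23
gcd(630, 2730, 1170, 690) = 2 × 3 × 5 = 30.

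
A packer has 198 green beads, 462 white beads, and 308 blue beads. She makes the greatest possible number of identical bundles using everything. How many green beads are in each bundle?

Number of bundles = gcd(198, 462, 308).
198 = 2 × 3^2 × 11
462 = 2 × 3 × 7 × 11
308 = 2^2 × 7 × 11
gcd(198, 462, 308) = 2 × 11 = 22.
green beads per bundle = 198 / 22 = 9.

9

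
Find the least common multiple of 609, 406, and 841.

609 = 3 × 7 × 29
406 = 2 × 7 × 29
841 = 29^2
LCM(609, 406, 841) = 2 × 3 × 7 × 29^2 = 35322.

35322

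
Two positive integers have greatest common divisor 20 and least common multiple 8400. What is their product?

168000

For any two positive integers, gcd × lcm = product = 20 × 8400 = 168000.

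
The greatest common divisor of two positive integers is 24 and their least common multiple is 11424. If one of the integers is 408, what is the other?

For two integers, gcd × lcm = product, so the other is (24 × 11424) / 408 = 274176 / 408 = 672.

672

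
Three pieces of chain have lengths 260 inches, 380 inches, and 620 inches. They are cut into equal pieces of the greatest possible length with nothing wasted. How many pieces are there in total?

Piece length = gcd(260, 380, 620).
260 = 2^2 × 5 × 13
380 = 2^2 × 5 × 19
620 = 2^2 × 5 × 31
gcd(260, 380, 620) = 2^2 × 5 = 20.
Total pieces = 260/20 + 380/20 + 620/20 = 13 + 19 + 31 = 63.

63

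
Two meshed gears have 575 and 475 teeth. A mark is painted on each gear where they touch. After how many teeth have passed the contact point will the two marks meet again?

10925 teeth

The first simultaneous occurrence is after LCM of the individual periods.
575 = 5^2 × 23
475 = 5^2 × 19
LCM(575, 475) = 5^2 × 19 × 23 = 10925.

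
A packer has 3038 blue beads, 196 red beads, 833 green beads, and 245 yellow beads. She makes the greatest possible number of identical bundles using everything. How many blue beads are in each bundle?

62

Number of bundles = gcd(3038, 196, 833, 245).
3038 = 2 × 7^2 × 31
196 = 2^2 × 7^2
833 = 7^2 × 17
245 = 5 × 7^2
gcd(3038, 196, 833, 245) = 7^2 = 49.
blue beads per bundle = 3038 / 49 = 62.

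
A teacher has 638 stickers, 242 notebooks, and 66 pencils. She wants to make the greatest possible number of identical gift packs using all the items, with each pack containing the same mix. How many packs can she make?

The pack count must divide each quantity, so the greatest is gcd(638, 242, 66).
638 = 2 × 11 × 29
242 = 2 × 11^2
66 = 2 × 3 × 11
gcd(638, 242, 66) = 2 × 11 = 22.

22 packs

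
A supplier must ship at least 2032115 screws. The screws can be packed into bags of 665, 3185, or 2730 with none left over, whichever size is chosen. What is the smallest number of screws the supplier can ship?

The number of screws must be a common multiple of 665, 3185, and 2730, so a multiple of their LCM.
665 = 5 × 7 × 19
3185 = 5 × 7^2 × 13
2730 = 2 × 3 × 5 × 7 × 13
LCM(665, 3185, 2730) = 2 × 3 × 5 × 7^2 × 13 × 19 = 363090.
Smallest multiple of 363090 that is ≥ 2032115: ⌈2032115/363090⌉ × 363090 = 6 × 363090 = 2178540.

2178540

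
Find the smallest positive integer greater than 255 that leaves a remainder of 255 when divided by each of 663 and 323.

N − 255 must be a common multiple of 663 and 323.
663 = 3 × 13 × 17
323 = 17 × 19
LCM(663, 323) = 3 × 13 × 17 × 19 = 12597.
Smallest N > 255 is LCM + 255 = 12597 + 255 = 12852.

12852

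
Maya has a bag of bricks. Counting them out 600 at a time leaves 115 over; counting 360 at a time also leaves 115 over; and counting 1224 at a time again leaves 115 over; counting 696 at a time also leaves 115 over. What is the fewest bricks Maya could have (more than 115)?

N − 115 must be a common multiple of 600, 360, 1224, and 696.
600 = 2^3 × 3 × 5^2
360 = 2^3 × 3^2 × 5
1224 = 2^3 × 3^2 × 17
696 = 2^3 × 3 × 29
LCM(600, 360, 1224, 696) = 2^3 × 3^2 × 5^2 × 17 × 29 = 887400.
Smallest N > 115 is LCM + 115 = 887400 + 115 = 887515.

887515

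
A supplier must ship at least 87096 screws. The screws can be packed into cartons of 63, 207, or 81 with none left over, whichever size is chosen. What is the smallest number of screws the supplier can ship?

The number of screws must be a common multiple of 63, 207, and 81, so a multiple of their LCM.
63 = 3^2 × 7
207 = 3^2 × 23
81 = 3^4
LCM(63, 207, 81) = 3^4 × 7 × 23 = 13041.
Smallest multiple of 13041 that is ≥ 87096: ⌈87096/13041⌉ × 13041 = 7 × 13041 = 91287.

91287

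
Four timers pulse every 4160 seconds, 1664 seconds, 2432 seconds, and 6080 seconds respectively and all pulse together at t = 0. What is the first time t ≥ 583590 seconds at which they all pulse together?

632320 seconds

Joint pulses occur at multiples of LCM(4160, 1664, 2432, 6080).
4160 = 2^6 × 5 × 13
1664 = 2^7 × 13
2432 = 2^7 × 19
6080 = 2^6 × 5 × 19
LCM(4160, 1664, 2432, 6080) = 2^7 × 5 × 13 × 19 = 158080.
Smallest multiple of 158080 that is ≥ 583590: ⌈583590/158080⌉ × 158080 = 4 × 158080 = 632320.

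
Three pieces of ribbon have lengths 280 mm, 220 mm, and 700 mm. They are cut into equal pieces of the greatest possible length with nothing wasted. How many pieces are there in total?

Piece length = gcd(280, 220, 700).
280 = 2^3 × 5 × 7
220 = 2^2 × 5 × 11
700 = 2^2 × 5^2 × 7
gcd(280, 220, 700) = 2^2 × 5 = 20.
Total pieces = 280/20 + 220/20 + 700/20 = 14 + 11 + 35 = 60.

60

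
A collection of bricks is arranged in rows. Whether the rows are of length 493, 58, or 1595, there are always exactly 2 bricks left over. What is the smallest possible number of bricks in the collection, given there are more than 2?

N − 2 must be a common multiple of 493, 58, and 1595.
493 = 17 × 29
58 = 2 × 29
1595 = 5 × 11 × 29
LCM(493, 58, 1595) = 2 × 5 × 11 × 17 × 29 = 54230.
Smallest N > 2 is LCM + 2 = 54230 + 2 = 54232.

54232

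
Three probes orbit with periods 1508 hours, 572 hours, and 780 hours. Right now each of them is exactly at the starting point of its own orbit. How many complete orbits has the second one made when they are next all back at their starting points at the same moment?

The first common completion time is the LCM of the periods.
1508 = 2^2 × 13 × 29
572 = 2^2 × 11 × 13
780 = 2^2 × 3 × 5 × 13
LCM(1508, 572, 780) = 2^2 × 3 × 5 × 11 × 13 × 29 = 248820.
Orbits for period 572: 248820 / 572 = 435.

435 orbits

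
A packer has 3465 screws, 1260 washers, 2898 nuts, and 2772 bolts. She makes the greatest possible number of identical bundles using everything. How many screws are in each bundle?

55

Number of bundles = gcd(3465, 1260, 2898, 2772).
3465 = 3^2 × 5 × 7 × 11
1260 = 2^2 × 3^2 × 5 × 7
2898 = 2 × 3^2 × 7 × 23
2772 = 2^2 × 3^2 × 7 × 11
gcd(3465, 1260, 2898, 2772) = 3^2 × 7 = 63.
screws per bundle = 3465 / 63 = 55.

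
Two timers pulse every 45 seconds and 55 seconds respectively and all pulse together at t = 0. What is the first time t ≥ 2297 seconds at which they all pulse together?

Joint pulses occur at multiples of LCM(45, 55).
45 = 3^2 × 5
55 = 5 × 11
LCM(45, 55) = 3^2 × 5 × 11 = 495.
Smallest multiple of 495 that is ≥ 2297: ⌈2297/495⌉ × 495 = 5 × 495 = 2475.

2475 seconds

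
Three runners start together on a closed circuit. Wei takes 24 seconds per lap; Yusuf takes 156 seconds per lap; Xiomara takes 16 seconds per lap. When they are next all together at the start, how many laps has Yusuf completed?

4 laps

They are all back at their starting positions together after one LCM of the periods.
24 = 2^3 × 3
156 = 2^2 × 3 × 13
16 = 2^4
LCM(24, 156, 16) = 2^4 × 3 × 13 = 624.
Laps for period 156: 624 / 156 = 4.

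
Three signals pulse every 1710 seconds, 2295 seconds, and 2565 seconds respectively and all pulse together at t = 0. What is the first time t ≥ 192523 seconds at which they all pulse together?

Joint pulses occur at multiples of LCM(1710, 2295, 2565).
1710 = 2 × 3^2 × 5 × 19
2295 = 3^3 × 5 × 17
2565 = 3^3 × 5 × 19
LCM(1710, 2295, 2565) = 2 × 3^3 × 5 × 17 × 19 = 87210.
Smallest multiple of 87210 that is ≥ 192523: ⌈192523/87210⌉ × 87210 = 3 × 87210 = 261630.

261630 seconds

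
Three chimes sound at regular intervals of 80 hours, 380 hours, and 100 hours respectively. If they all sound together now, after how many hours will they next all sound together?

7600 hours

We need the least common multiple of the intervals.
80 = 2^4 × 5
380 = 2^2 × 5 × 19
100 = 2^2 × 5^2
LCM(80, 380, 100) = 2^4 × 5^2 × 19 = 7600.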